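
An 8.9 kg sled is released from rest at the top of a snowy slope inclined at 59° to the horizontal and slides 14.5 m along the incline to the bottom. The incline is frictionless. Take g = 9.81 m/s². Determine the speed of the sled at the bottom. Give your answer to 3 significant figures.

The weight component along the incline is mg sin 59° = 74.838 N and the normal force is N = mg cos 59° = 44.967 N.
With no friction, a = g sin 59° = 8.4088 m/s².
Starting from rest over a distance of 14.5 m, v² = 2aL = 2 × 8.4088 × 14.5 = 243.8552, so v = 15.6159 m/s.

15.6 m/s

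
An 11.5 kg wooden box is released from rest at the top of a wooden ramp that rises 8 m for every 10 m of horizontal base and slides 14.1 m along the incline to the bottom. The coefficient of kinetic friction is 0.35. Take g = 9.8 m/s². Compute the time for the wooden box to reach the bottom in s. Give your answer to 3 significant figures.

2.86 s

The weight component along the incline is mg sin 38.66° = 70.403 N and the normal force is N = mg cos 38.66° = 88.004 N.
Friction up the slope is f = μN = 0.35 × 88.004 = 30.801 N, so the net downslope force is 70.403 − 30.801 = 39.602 N and a = 39.602 / 11.5 = 3.4437 m/s².
Starting from rest, L = ½at², so t = √(2L/a) = √(2 × 14.1 / 3.4437) = 2.8616 s.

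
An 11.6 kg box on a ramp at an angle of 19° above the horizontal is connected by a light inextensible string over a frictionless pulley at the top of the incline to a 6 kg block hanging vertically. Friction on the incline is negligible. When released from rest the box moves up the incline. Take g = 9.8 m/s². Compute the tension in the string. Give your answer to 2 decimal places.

For the box on the incline: the weight component along the slope is m₁g sin 19° = 11.6 × 9.8 × 0.3256 = 37.014 N and the normal force is N = m₁g cos 19° = 107.487 N.
Newton's second law for the box (up-slope positive): T − 37.014 = 11.6 a. For the hanging block (downward positive): 6 × 9.8 − T = 6 a.
Adding the two equations eliminates T: 21.786 = 17.6 a, so a = 1.2378 m/s².
Then from the hanging block's equation, T = 6 × (9.8 − 1.2378) = 51.373 N.

51.37 N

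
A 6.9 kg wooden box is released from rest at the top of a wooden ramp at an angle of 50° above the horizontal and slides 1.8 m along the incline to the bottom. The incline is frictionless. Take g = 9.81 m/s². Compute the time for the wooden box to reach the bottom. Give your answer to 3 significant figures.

The weight component along the incline is mg sin 50° = 51.853 N and the normal force is N = mg cos 50° = 43.510 N.
With no friction, a = g sin 50° = 7.5149 m/s².
Starting from rest, L = ½at², so t = √(2L/a) = √(2 × 1.8 / 7.5149) = 0.6921 s.

0.692 s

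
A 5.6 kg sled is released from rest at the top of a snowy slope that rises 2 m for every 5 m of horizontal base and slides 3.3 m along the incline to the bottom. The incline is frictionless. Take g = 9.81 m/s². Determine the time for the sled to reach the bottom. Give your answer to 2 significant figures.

1.3 s

The weight component along the incline is mg sin 21.80° = 20.403 N and the normal force is N = mg cos 21.80° = 51.007 N.
With no friction, a = g sin 21.80° = 3.6433 m/s².
Starting from rest, L = ½at², so t = √(2L/a) = √(2 × 3.3 / 3.6433) = 1.3459 s.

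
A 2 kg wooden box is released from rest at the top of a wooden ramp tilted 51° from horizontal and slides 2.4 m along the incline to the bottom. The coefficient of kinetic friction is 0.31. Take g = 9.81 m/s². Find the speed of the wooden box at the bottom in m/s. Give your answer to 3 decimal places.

The weight component along the incline is mg sin 51° = 15.248 N and the normal force is N = mg cos 51° = 12.347 N.
Friction up the slope is f = μN = 0.31 × 12.347 = 3.828 N, so the net downslope force is 15.248 − 3.828 = 11.420 N and a = 11.420 / 2 = 5.7100 m/s².
Starting from rest over a distance of 2.4 m, v² = 2aL = 2 × 5.7100 × 2.4 = 27.4080, so v = 5.2353 m/s.

5.235 m/s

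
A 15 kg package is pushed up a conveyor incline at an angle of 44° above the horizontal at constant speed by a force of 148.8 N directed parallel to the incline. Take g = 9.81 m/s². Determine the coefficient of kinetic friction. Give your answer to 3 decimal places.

At constant speed ΣF = 0 along the incline. The applied 148.8 N acts up the slope; the weight component mg sin 44° = 102.219 N and kinetic friction μN both act down the slope.
So 148.8 = 102.219 + μ × 105.851, giving μ = (148.8 − 102.219) / 105.851 = 0.4401.

0.440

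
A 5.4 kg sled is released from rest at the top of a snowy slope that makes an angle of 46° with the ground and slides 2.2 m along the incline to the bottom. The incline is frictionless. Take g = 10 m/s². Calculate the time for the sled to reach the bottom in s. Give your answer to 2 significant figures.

0.78 s

The weight component along the incline is mg sin 46° = 38.844 N and the normal force is N = mg cos 46° = 37.512 N.
With no friction, a = g sin 46° = 7.1934 m/s².
Starting from rest, L = ½at², so t = √(2L/a) = √(2 × 2.2 / 7.1934) = 0.7821 s.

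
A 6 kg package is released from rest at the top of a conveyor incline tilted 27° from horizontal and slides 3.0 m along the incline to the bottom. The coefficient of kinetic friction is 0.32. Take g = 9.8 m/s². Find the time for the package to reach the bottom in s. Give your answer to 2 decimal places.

The weight component along the incline is mg sin 27° = 26.695 N and the normal force is N = mg cos 27° = 52.391 N.
Friction up the slope is f = μN = 0.32 × 52.391 = 16.765 N, so the net downslope force is 26.695 − 16.765 = 9.930 N and a = 9.930 / 6 = 1.6550 m/s².
Starting from rest, L = ½at², so t = √(2L/a) = √(2 × 3.0 / 1.6550) = 1.9040 s.

1.90 s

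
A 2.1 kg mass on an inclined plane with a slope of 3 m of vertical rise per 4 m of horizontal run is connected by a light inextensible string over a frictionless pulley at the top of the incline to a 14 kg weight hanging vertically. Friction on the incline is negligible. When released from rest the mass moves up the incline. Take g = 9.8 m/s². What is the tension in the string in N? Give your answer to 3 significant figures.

28.6 N

For the mass on the incline: the weight component along the slope is m₁g sin 36.87° = 2.1 × 9.8 × 0.6000 = 12.348 N and the normal force is N = m₁g cos 36.87° = 16.464 N.
Newton's second law for the mass (up-slope positive): T − 12.348 = 2.1 a. For the hanging weight (downward positive): 14 × 9.8 − T = 14 a.
Adding the two equations eliminates T: 124.852 = 16.1 a, so a = 7.7548 m/s².
Then from the hanging weight's equation, T = 14 × (9.8 − 7.7548) = 28.633 N.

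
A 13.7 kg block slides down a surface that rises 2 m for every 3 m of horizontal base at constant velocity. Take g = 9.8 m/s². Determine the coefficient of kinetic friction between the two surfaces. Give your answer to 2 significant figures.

0.67

At constant velocity the net force along the incline is zero: mg sin 33.69° = μ mg cos 33.69°.
So μ = tan 33.69° = 0.5547 / 0.8321 = 0.6666.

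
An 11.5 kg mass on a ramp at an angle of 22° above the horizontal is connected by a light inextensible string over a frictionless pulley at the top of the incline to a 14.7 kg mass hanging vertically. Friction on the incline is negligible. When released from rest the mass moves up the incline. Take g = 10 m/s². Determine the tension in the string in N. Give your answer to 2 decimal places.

88.69 N

For the mass on the incline: the weight component along the slope is m₁g sin 22° = 11.5 × 10 × 0.3746 = 43.079 N and the normal force is N = m₁g cos 22° = 106.626 N.
Newton's second law for the mass (up-slope positive): T − 43.079 = 11.5 a. For the hanging mass (downward positive): 14.7 × 10 − T = 14.7 a.
Adding the two equations eliminates T: 103.921 = 26.2 a, so a = 3.9665 m/s².
Then from the hanging mass's equation, T = 14.7 × (10 − 3.9665) = 88.692 N.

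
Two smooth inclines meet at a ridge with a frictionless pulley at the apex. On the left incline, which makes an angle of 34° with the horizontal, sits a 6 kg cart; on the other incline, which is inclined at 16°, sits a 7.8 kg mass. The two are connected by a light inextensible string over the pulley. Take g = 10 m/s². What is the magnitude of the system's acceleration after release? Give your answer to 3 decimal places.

Resolve each weight along its own incline: the 6 kg mass has component 6 × 10 × sin 34° = 33.552 N down its slope, and the 7.8 kg mass has 7.8 × 10 × sin 16° = 21.500 N down its slope.
The 6 kg side's 33.552 N exceeds the other side's 21.500 N, so that mass slides down and the 7.8 kg mass slides up. Taking that direction as positive, Newton's second law for the whole system gives 33.552 − 21.500 = (6 + 7.8) a, so a = 12.052 / 13.8 = 0.8733 m/s².

0.873 m/s²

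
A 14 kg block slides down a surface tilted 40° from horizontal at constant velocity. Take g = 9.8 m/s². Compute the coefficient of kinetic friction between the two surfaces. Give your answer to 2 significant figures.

At constant velocity the net force along the incline is zero: mg sin 40° = μ mg cos 40°.
So μ = tan 40° = 0.6428 / 0.7660 = 0.8392.

0.84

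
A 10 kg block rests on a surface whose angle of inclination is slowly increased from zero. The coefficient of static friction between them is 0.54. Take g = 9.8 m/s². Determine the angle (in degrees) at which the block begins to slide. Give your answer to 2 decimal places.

28.37°

At the threshold of sliding, static friction is at its maximum μ_s N and exactly balances the weight component along the incline: mg sin θ = μ_s mg cos θ.
Hence tan θ = μ_s = 0.54, so θ = arctan(0.54) = 28.3690°.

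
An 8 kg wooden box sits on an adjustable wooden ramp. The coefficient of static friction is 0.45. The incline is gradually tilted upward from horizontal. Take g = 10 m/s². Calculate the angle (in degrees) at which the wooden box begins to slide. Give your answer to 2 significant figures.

At the threshold of sliding, static friction is at its maximum μ_s N and exactly balances the weight component along the incline: mg sin θ = μ_s mg cos θ.
Hence tan θ = μ_s = 0.45, so θ = arctan(0.45) = 24.2277°.

24°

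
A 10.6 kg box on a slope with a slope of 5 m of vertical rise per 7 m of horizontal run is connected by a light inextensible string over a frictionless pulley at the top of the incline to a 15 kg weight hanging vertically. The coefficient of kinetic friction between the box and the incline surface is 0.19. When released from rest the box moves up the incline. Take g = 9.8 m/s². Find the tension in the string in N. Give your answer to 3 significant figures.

For the box on the incline: the weight component along the slope is m₁g sin 35.54° = 10.6 × 9.8 × 0.5812 = 60.375 N and the normal force is N = m₁g cos 35.54° = 84.531 N.
Kinetic friction opposes the box's motion up the incline: f = μN = 0.19 × 84.531 = 16.061 N acting down the slope.
Newton's second law for the box (up-slope positive): T − 60.375 − 16.061 = 10.6 a. For the hanging weight (downward positive): 15 × 9.8 − T = 15 a.
Adding the two equations eliminates T: 70.564 = 25.6 a, so a = 2.7564 m/s².
Then from the hanging weight's equation, T = 15 × (9.8 − 2.7564) = 105.654 N.

106 N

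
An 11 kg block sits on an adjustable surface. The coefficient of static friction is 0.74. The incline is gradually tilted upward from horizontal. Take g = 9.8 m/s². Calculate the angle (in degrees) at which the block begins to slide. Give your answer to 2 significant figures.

At the threshold of sliding, static friction is at its maximum μ_s N and exactly balances the weight component along the incline: mg sin θ = μ_s mg cos θ.
Hence tan θ = μ_s = 0.74, so θ = arctan(0.74) = 36.5014°.

37°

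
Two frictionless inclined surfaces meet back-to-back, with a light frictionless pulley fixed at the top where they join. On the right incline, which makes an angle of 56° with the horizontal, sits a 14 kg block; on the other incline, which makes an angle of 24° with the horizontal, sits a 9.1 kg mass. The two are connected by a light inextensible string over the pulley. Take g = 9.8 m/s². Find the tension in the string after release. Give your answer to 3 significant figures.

66.8 N

Resolve each weight along its own incline: the 14 kg mass has component 14 × 9.8 × sin 56° = 113.744 N down its slope, and the 9.1 kg mass has 9.1 × 9.8 × sin 24° = 36.273 N down its slope.
The 14 kg side's 113.744 N exceeds the other side's 36.273 N, so that mass slides down and the 9.1 kg mass slides up. Taking that direction as positive, Newton's second law for the whole system gives 113.744 − 36.273 = (14 + 9.1) a, so a = 77.471 / 23.1 = 3.3537 m/s².
For the 9.1 kg mass (up-slope positive): T − 36.273 = 9.1 × 3.3537, so T = 66.792 N.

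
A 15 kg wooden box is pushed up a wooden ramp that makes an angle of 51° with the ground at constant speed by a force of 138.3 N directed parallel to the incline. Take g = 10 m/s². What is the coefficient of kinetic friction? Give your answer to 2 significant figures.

At constant speed ΣF = 0 along the incline. The applied 138.3 N acts up the slope; the weight component mg sin 51° = 116.572 N and kinetic friction μN both act down the slope.
So 138.3 = 116.572 + μ × 94.398, giving μ = (138.3 − 116.572) / 94.398 = 0.2302.

0.23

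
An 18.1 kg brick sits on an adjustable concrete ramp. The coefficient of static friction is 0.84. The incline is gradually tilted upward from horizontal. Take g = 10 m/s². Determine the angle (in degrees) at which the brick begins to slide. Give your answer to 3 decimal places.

40.030°

At the threshold of sliding, static friction is at its maximum μ_s N and exactly balances the weight component along the incline: mg sin θ = μ_s mg cos θ.
Hence tan θ = μ_s = 0.84, so θ = arctan(0.84) = 40.0303°.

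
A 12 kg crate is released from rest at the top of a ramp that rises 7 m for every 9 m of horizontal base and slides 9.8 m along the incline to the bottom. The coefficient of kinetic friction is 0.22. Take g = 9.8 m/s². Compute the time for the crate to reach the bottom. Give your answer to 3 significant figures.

The weight component along the incline is mg sin 37.87° = 72.199 N and the normal force is N = mg cos 37.87° = 92.828 N.
Friction up the slope is f = μN = 0.22 × 92.828 = 20.422 N, so the net downslope force is 72.199 − 20.422 = 51.777 N and a = 51.777 / 12 = 4.3148 m/s².
Starting from rest, L = ½at², so t = √(2L/a) = √(2 × 9.8 / 4.3148) = 2.1313 s.

2.13 s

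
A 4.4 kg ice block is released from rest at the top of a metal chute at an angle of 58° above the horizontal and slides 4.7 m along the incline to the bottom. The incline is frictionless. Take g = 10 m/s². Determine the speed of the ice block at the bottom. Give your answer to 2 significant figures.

The weight component along the incline is mg sin 58° = 37.314 N and the normal force is N = mg cos 58° = 23.316 N.
With no friction, a = g sin 58° = 8.4805 m/s².
Starting from rest over a distance of 4.7 m, v² = 2aL = 2 × 8.4805 × 4.7 = 79.7167, so v = 8.9284 m/s.

8.9 m/s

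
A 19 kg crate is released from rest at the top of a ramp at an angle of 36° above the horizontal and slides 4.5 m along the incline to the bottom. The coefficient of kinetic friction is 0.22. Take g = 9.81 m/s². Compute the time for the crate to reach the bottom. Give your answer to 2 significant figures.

1.5 s

The weight component along the incline is mg sin 36° = 109.557 N and the normal force is N = mg cos 36° = 150.793 N.
Friction up the slope is f = μN = 0.22 × 150.793 = 33.174 N, so the net downslope force is 109.557 − 33.174 = 76.383 N and a = 76.383 / 19 = 4.0202 m/s².
Starting from rest, L = ½at², so t = √(2L/a) = √(2 × 4.5 / 4.0202) = 1.4962 s.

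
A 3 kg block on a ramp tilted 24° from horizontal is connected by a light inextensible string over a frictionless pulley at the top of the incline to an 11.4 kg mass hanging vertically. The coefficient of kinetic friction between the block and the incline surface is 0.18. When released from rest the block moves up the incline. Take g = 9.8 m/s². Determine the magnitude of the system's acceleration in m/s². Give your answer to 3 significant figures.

6.59 m/s²

For the block on the incline: the weight component along the slope is m₁g sin 24° = 3 × 9.8 × 0.4067 = 11.957 N and the normal force is N = m₁g cos 24° = 26.858 N.
Kinetic friction opposes the block's motion up the incline: f = μN = 0.18 × 26.858 = 4.834 N acting down the slope.
Newton's second law for the block (up-slope positive): T − 11.957 − 4.834 = 3 a. For the hanging mass (downward positive): 11.4 × 9.8 − T = 11.4 a.
Adding the two equations eliminates T: 94.929 = 14.4 a, so a = 6.5923 m/s².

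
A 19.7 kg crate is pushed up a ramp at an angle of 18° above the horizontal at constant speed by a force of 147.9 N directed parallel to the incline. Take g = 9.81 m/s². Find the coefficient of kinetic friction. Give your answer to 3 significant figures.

At constant speed ΣF = 0 along the incline. The applied 147.9 N acts up the slope; the weight component mg sin 18° = 59.720 N and kinetic friction μN both act down the slope.
So 147.9 = 59.720 + μ × 183.798, giving μ = (147.9 − 59.720) / 183.798 = 0.4798.

0.480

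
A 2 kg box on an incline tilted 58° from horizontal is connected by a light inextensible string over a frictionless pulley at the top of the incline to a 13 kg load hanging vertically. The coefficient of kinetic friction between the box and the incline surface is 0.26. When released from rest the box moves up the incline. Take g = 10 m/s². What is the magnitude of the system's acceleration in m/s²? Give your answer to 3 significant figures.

7.35 m/s²

For the box on the incline: the weight component along the slope is m₁g sin 58° = 2 × 10 × 0.8480 = 16.960 N and the normal force is N = m₁g cos 58° = 10.598 N.
Kinetic friction opposes the box's motion up the incline: f = μN = 0.26 × 10.598 = 2.755 N acting down the slope.
Newton's second law for the box (up-slope positive): T − 16.960 − 2.755 = 2 a. For the hanging load (downward positive): 13 × 10 − T = 13 a.
Adding the two equations eliminates T: 110.285 = 15 a, so a = 7.3523 m/s².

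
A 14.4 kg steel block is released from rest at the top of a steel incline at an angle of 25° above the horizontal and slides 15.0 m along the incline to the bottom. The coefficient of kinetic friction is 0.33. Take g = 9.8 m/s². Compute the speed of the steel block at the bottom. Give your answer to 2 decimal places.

The weight component along the incline is mg sin 25° = 59.640 N and the normal force is N = mg cos 25° = 127.898 N.
Friction up the slope is f = μN = 0.33 × 127.898 = 42.206 N, so the net downslope force is 59.640 − 42.206 = 17.434 N and a = 17.434 / 14.4 = 1.2107 m/s².
Starting from rest over a distance of 15.0 m, v² = 2aL = 2 × 1.2107 × 15.0 = 36.3210, so v = 6.0267 m/s.

6.03 m/s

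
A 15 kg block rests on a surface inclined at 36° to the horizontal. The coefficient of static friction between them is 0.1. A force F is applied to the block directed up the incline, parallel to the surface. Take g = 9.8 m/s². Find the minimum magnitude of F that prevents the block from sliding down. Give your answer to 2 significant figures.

The normal force is N = mg cos 36° = 118.925 N. With F at its minimum the block is on the verge of sliding down, so static friction is at its maximum μ_s N = 0.1 × 118.925 = 11.893 N and acts up the slope.
Equilibrium along the incline: F + μ_s N = mg sin 36°, so F = 86.404 − 11.893 = 74.511 N.

75 N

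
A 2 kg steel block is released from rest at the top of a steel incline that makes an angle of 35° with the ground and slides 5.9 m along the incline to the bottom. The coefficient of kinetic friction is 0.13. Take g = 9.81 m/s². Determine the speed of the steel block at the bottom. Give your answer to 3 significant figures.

7.35 m/s

The weight component along the incline is mg sin 35° = 11.254 N and the normal force is N = mg cos 35° = 16.072 N.
Friction up the slope is f = μN = 0.13 × 16.072 = 2.089 N, so the net downslope force is 11.254 − 2.089 = 9.165 N and a = 9.165 / 2 = 4.5825 m/s².
Starting from rest over a distance of 5.9 m, v² = 2aL = 2 × 4.5825 × 5.9 = 54.0735, so v = 7.3535 m/s.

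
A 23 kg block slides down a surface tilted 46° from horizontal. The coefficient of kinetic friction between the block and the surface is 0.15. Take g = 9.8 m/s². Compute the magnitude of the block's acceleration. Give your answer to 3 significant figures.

Resolving the weight along the incline: the component pulling the block down the slope is mg sin 46° = 23 × 9.8 × 0.7193 = 162.130 N, and the normal force is N = mg cos 46° = 23 × 9.8 × 0.6947 = 156.585 N.
Kinetic friction acts up the slope with magnitude f = μN = 0.15 × 156.585 = 23.488 N.
Net force along the incline is 162.130 − 23.488 = 138.642 N, so a = 138.642 / 23 = 6.0279 m/s².

6.03 m/s²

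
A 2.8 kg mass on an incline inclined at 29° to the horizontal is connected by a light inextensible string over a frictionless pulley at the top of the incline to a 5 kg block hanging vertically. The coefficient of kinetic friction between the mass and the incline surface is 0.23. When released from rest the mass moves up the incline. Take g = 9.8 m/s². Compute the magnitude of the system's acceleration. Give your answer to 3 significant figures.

3.87 m/s²

For the mass on the incline: the weight component along the slope is m₁g sin 29° = 2.8 × 9.8 × 0.4848 = 13.303 N and the normal force is N = m₁g cos 29° = 24.000 N.
Kinetic friction opposes the mass's motion up the incline: f = μN = 0.23 × 24.000 = 5.520 N acting down the slope.
Newton's second law for the mass (up-slope positive): T − 13.303 − 5.520 = 2.8 a. For the hanging block (downward positive): 5 × 9.8 − T = 5 a.
Adding the two equations eliminates T: 30.177 = 7.8 a, so a = 3.8688 m/s².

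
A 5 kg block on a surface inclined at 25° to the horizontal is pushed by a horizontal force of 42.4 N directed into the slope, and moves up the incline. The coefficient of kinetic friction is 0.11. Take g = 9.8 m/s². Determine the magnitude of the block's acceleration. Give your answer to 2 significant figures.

2.2 m/s²

The horizontal push has components F cos 25° = 42.4 × 0.9063 = 38.427 N up the incline and F sin 25° = 42.4 × 0.4226 = 17.918 N pressing into the surface.
The normal force is therefore N = mg cos 25° + F sin 25° = 44.409 + 17.918 = 62.327 N, and kinetic friction down the slope is μN = 0.11 × 62.327 = 6.856 N.
Along the incline: F cos 25° − mg sin 25° − μN = ma, so 38.427 − 20.707 − 6.856 = 5 a, giving a = 2.1728 m/s².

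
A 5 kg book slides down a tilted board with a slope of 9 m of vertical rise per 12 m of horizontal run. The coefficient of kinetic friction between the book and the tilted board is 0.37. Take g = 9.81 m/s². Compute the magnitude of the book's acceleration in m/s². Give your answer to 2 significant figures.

3.0 m/s²

Resolving the weight along the incline: the component pulling the book down the slope is mg sin 36.87° = 5 × 9.81 × 0.6000 = 29.430 N, and the normal force is N = mg cos 36.87° = 5 × 9.81 × 0.8000 = 39.240 N.
Kinetic friction acts up the slope with magnitude f = μN = 0.37 × 39.240 = 14.519 N.
Net force along the incline is 29.430 − 14.519 = 14.911 N, so a = 14.911 / 5 = 2.9822 m/s².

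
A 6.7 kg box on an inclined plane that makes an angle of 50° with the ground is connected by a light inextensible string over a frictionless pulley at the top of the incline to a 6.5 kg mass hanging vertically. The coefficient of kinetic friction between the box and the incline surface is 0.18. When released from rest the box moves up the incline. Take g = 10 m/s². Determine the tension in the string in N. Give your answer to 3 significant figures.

62.1 N

For the box on the incline: the weight component along the slope is m₁g sin 50° = 6.7 × 10 × 0.7660 = 51.322 N and the normal force is N = m₁g cos 50° = 43.067 N.
Kinetic friction opposes the box's motion up the incline: f = μN = 0.18 × 43.067 = 7.752 N acting down the slope.
Newton's second law for the box (up-slope positive): T − 51.322 − 7.752 = 6.7 a. For the hanging mass (downward positive): 6.5 × 10 − T = 6.5 a.
Adding the two equations eliminates T: 5.926 = 13.2 a, so a = 0.4489 m/s².
Then from the hanging mass's equation, T = 6.5 × (10 − 0.4489) = 62.082 N.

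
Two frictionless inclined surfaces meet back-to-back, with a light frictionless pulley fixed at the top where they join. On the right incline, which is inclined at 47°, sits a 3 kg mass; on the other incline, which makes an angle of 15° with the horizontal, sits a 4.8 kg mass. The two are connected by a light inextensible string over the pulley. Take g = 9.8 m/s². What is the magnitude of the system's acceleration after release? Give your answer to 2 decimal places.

1.20 m/s²

Resolve each weight along its own incline: the 3 kg mass has component 3 × 9.8 × sin 47° = 21.502 N down its slope, and the 4.8 kg mass has 4.8 × 9.8 × sin 15° = 12.175 N down its slope.
The 3 kg side's 21.502 N exceeds the other side's 12.175 N, so that mass slides down and the 4.8 kg mass slides up. Taking that direction as positive, Newton's second law for the whole system gives 21.502 − 12.175 = (3 + 4.8) a, so a = 9.327 / 7.8 = 1.1958 m/s².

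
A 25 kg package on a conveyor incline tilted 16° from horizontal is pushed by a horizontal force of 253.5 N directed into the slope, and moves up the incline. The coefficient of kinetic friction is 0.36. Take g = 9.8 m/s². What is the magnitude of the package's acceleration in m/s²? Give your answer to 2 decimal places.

The horizontal push has components F cos 16° = 253.5 × 0.9613 = 243.690 N up the incline and F sin 16° = 253.5 × 0.2756 = 69.865 N pressing into the surface.
The normal force is therefore N = mg cos 16° + F sin 16° = 235.519 + 69.865 = 305.384 N, and kinetic friction down the slope is μN = 0.36 × 305.384 = 109.938 N.
Along the incline: F cos 16° − mg sin 16° − μN = ma, so 243.690 − 67.522 − 109.938 = 25 a, giving a = 2.6492 m/s².

2.65 m/s²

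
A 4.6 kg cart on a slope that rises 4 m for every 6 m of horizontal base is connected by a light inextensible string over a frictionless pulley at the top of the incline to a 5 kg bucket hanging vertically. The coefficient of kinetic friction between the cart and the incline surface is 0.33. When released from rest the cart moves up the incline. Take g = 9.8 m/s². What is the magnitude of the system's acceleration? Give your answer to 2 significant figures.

For the cart on the incline: the weight component along the slope is m₁g sin 33.69° = 4.6 × 9.8 × 0.5547 = 25.006 N and the normal force is N = m₁g cos 33.69° = 37.509 N.
Kinetic friction opposes the cart's motion up the incline: f = μN = 0.33 × 37.509 = 12.378 N acting down the slope.
Newton's second law for the cart (up-slope positive): T − 25.006 − 12.378 = 4.6 a. For the hanging bucket (downward positive): 5 × 9.8 − T = 5 a.
Adding the two equations eliminates T: 11.616 = 9.6 a, so a = 1.2100 m/s².

1.2 m/s²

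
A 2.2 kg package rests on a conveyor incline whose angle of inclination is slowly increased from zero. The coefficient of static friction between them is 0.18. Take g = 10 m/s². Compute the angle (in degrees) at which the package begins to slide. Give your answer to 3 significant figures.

At the threshold of sliding, static friction is at its maximum μ_s N and exactly balances the weight component along the incline: mg sin θ = μ_s mg cos θ.
Hence tan θ = μ_s = 0.18, so θ = arctan(0.18) = 10.2040°.

10.2°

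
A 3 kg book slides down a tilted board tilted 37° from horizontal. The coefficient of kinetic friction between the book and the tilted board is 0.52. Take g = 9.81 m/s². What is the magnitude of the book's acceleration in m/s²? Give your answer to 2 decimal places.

Resolving the weight along the incline: the component pulling the book down the slope is mg sin 37° = 3 × 9.81 × 0.6018 = 17.711 N, and the normal force is N = mg cos 37° = 3 × 9.81 × 0.7986 = 23.503 N.
Kinetic friction acts up the slope with magnitude f = μN = 0.52 × 23.503 = 12.222 N.
Net force along the incline is 17.711 − 12.222 = 5.489 N, so a = 5.489 / 3 = 1.8297 m/s².

1.83 m/s²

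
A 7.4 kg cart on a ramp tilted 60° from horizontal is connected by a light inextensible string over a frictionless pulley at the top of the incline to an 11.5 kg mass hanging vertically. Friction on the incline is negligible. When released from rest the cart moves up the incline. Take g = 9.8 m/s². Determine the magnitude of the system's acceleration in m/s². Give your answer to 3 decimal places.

2.640 m/s²

For the cart on the incline: the weight component along the slope is m₁g sin 60° = 7.4 × 9.8 × 0.8660 = 62.802 N and the normal force is N = m₁g cos 60° = 36.260 N.
Newton's second law for the cart (up-slope positive): T − 62.802 = 7.4 a. For the hanging mass (downward positive): 11.5 × 9.8 − T = 11.5 a.
Adding the two equations eliminates T: 49.898 = 18.9 a, so a = 2.6401 m/s².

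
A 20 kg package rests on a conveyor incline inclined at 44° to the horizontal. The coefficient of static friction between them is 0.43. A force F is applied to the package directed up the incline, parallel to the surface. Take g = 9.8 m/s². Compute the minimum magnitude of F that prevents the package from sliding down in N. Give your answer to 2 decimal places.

The normal force is N = mg cos 44° = 140.991 N. With F at its minimum the package is on the verge of sliding down, so static friction is at its maximum μ_s N = 0.43 × 140.991 = 60.626 N and acts up the slope.
Equilibrium along the incline: F + μ_s N = mg sin 44°, so F = 136.153 − 60.626 = 75.527 N.

75.53 N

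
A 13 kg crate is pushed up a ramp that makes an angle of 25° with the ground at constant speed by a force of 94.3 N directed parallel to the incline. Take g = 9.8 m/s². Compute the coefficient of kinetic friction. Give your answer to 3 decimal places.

At constant speed ΣF = 0 along the incline. The applied 94.3 N acts up the slope; the weight component mg sin 25° = 53.842 N and kinetic friction μN both act down the slope.
So 94.3 = 53.842 + μ × 115.464, giving μ = (94.3 − 53.842) / 115.464 = 0.3504.

0.350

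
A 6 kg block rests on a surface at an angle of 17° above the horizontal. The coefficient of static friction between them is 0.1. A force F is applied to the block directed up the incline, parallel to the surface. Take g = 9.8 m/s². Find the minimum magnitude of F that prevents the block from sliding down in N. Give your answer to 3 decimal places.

11.568 N

The normal force is N = mg cos 17° = 56.231 N. With F at its minimum the block is on the verge of sliding down, so static friction is at its maximum μ_s N = 0.1 × 56.231 = 5.623 N and acts up the slope.
Equilibrium along the incline: F + μ_s N = mg sin 17°, so F = 17.191 − 5.623 = 11.568 N.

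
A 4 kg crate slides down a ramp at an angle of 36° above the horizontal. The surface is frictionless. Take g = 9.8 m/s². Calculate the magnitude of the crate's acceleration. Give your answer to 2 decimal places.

Resolving the weight along the incline: the component pulling the crate down the slope is mg sin 36° = 4 × 9.8 × 0.5878 = 23.042 N, and the normal force is N = mg cos 36° = 4 × 9.8 × 0.8090 = 31.713 N.
With no friction the net force along the incline is 23.042 N, so a = g sin 36° = 23.042 / 4 = 5.7605 m/s².

5.76 m/s²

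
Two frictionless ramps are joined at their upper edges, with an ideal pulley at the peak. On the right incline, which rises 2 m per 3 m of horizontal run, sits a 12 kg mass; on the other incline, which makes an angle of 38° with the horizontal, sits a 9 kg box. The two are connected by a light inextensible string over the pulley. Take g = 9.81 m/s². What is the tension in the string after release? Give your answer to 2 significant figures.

59 N

Resolve each weight along its own incline: the 12 kg mass has component 12 × 9.81 × sin 33.69° = 65.299 N down its slope, and the 9 kg mass has 9 × 9.81 × sin 38° = 54.357 N down its slope.
The 12 kg side's 65.299 N exceeds the other side's 54.357 N, so that mass slides down and the 9 kg mass slides up. Taking that direction as positive, Newton's second law for the whole system gives 65.299 − 54.357 = (12 + 9) a, so a = 10.942 / 21 = 0.5210 m/s².
For the 9 kg mass (up-slope positive): T − 54.357 = 9 × 0.5210, so T = 59.046 N.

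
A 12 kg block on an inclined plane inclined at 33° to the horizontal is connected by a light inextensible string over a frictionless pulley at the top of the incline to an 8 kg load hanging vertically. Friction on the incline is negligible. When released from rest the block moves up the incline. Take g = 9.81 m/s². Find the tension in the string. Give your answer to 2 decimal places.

For the block on the incline: the weight component along the slope is m₁g sin 33° = 12 × 9.81 × 0.5446 = 64.110 N and the normal force is N = m₁g cos 33° = 98.728 N.
Newton's second law for the block (up-slope positive): T − 64.110 = 12 a. For the hanging load (downward positive): 8 × 9.81 − T = 8 a.
Adding the two equations eliminates T: 14.370 = 20 a, so a = 0.7185 m/s².
Then from the hanging load's equation, T = 8 × (9.81 − 0.7185) = 72.732 N.

72.73 N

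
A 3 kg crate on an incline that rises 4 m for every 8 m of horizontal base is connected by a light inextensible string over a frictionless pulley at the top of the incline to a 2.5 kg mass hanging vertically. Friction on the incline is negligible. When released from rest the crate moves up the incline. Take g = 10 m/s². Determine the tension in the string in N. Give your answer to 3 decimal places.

19.735 N

For the crate on the incline: the weight component along the slope is m₁g sin 26.57° = 3 × 10 × 0.4472 = 13.416 N and the normal force is N = m₁g cos 26.57° = 26.833 N.
Newton's second law for the crate (up-slope positive): T − 13.416 = 3 a. For the hanging mass (downward positive): 2.5 × 10 − T = 2.5 a.
Adding the two equations eliminates T: 11.584 = 5.5 a, so a = 2.1062 m/s².
Then from the hanging mass's equation, T = 2.5 × (10 − 2.1062) = 19.735 N.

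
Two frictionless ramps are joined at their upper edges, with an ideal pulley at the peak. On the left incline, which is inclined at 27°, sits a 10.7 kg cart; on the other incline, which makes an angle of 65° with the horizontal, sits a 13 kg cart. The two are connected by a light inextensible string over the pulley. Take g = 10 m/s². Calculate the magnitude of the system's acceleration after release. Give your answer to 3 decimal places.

2.922 m/s²

Resolve each weight along its own incline: the 10.7 kg mass has component 10.7 × 10 × sin 27° = 48.577 N down its slope, and the 13 kg mass has 13 × 10 × sin 65° = 117.820 N down its slope.
The 13 kg side's 117.820 N exceeds the other side's 48.577 N, so that mass slides down and the 10.7 kg mass slides up. Taking that direction as positive, Newton's second law for the whole system gives 117.820 − 48.577 = (10.7 + 13) a, so a = 69.243 / 23.7 = 2.9216 m/s².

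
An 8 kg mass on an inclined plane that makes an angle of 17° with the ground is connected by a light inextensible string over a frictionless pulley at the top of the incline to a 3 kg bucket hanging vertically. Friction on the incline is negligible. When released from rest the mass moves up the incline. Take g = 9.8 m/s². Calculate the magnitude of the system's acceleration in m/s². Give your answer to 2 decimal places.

0.59 m/s²

For the mass on the incline: the weight component along the slope is m₁g sin 17° = 8 × 9.8 × 0.2924 = 22.924 N and the normal force is N = m₁g cos 17° = 74.974 N.
Newton's second law for the mass (up-slope positive): T − 22.924 = 8 a. For the hanging bucket (downward positive): 3 × 9.8 − T = 3 a.
Adding the two equations eliminates T: 6.476 = 11 a, so a = 0.5887 m/s².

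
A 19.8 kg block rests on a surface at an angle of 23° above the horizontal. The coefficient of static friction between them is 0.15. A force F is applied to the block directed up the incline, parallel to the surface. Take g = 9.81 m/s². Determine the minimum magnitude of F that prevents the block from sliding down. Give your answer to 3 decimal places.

49.075 N

The normal force is N = mg cos 23° = 178.797 N. With F at its minimum the block is on the verge of sliding down, so static friction is at its maximum μ_s N = 0.15 × 178.797 = 26.820 N and acts up the slope.
Equilibrium along the incline: F + μ_s N = mg sin 23°, so F = 75.895 − 26.820 = 49.075 N.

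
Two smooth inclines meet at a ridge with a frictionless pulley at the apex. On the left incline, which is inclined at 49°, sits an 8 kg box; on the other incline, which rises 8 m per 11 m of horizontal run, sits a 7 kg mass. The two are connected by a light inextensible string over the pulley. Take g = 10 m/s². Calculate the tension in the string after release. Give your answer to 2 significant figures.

Resolve each weight along its own incline: the 8 kg mass has component 8 × 10 × sin 49° = 60.377 N down its slope, and the 7 kg mass has 7 × 10 × sin 36.03° = 41.172 N down its slope.
The 8 kg side's 60.377 N exceeds the other side's 41.172 N, so that mass slides down and the 7 kg mass slides up. Taking that direction as positive, Newton's second law for the whole system gives 60.377 − 41.172 = (8 + 7) a, so a = 19.205 / 15 = 1.2803 m/s².
For the 7 kg mass (up-slope positive): T − 41.172 = 7 × 1.2803, so T = 50.134 N.

50 N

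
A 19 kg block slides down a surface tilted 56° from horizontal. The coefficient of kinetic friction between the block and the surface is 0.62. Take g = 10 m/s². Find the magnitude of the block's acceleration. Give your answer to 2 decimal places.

Resolving the weight along the incline: the component pulling the block down the slope is mg sin 56° = 19 × 10 × 0.8290 = 157.510 N, and the normal force is N = mg cos 56° = 19 × 10 × 0.5592 = 106.248 N.
Kinetic friction acts up the slope with magnitude f = μN = 0.62 × 106.248 = 65.874 N.
Net force along the incline is 157.510 − 65.874 = 91.636 N, so a = 91.636 / 19 = 4.8229 m/s².

4.82 m/s²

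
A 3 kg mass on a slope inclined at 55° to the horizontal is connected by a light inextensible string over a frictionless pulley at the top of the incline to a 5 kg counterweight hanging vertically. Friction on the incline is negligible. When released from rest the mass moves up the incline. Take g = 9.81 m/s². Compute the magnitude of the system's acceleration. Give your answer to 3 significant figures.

3.12 m/s²

For the mass on the incline: the weight component along the slope is m₁g sin 55° = 3 × 9.81 × 0.8192 = 24.109 N and the normal force is N = m₁g cos 55° = 16.880 N.
Newton's second law for the mass (up-slope positive): T − 24.109 = 3 a. For the hanging counterweight (downward positive): 5 × 9.81 − T = 5 a.
Adding the two equations eliminates T: 24.941 = 8 a, so a = 3.1176 m/s².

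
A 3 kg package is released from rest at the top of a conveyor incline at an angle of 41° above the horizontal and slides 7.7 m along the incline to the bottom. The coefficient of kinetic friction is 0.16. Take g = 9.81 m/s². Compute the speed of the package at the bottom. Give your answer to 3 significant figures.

8.99 m/s

The weight component along the incline is mg sin 41° = 19.308 N and the normal force is N = mg cos 41° = 22.211 N.
Friction up the slope is f = μN = 0.16 × 22.211 = 3.554 N, so the net downslope force is 19.308 − 3.554 = 15.754 N and a = 15.754 / 3 = 5.2513 m/s².
Starting from rest over a distance of 7.7 m, v² = 2aL = 2 × 5.2513 × 7.7 = 80.8700, so v = 8.9928 m/s.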